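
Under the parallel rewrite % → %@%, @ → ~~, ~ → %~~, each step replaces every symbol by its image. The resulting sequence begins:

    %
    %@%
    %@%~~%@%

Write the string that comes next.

Apply φ to %@%~~%@% symbol by symbol: %→%@%, @→~~, %→%@%, ~→%~~, ~→%~~, %→%@%, @→~~, %→%@%; joined: %@% ~~ %@% %~~ %~~ %@% ~~ %@%.

%@%~~%@%%~~%~~%@%~~%@%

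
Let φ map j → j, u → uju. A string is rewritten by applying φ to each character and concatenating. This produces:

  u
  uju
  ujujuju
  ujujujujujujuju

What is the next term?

Replace each of the 15 characters of ujujujujujujuju in place — uju j uju j uju j uju j uju j uju j uju j uju — and concatenate.

ujujujujujujujujujujujujujujuju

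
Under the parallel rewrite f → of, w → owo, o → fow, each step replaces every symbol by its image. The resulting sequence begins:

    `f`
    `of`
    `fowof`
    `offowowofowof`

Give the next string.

Applying the rule to each of the 13 symbols of offowowofowof gives the pieces fow of of fow owo fow owo fow of fow owo fow of, which concatenate to the answer.

fowofoffowowofowowofowoffowowofowof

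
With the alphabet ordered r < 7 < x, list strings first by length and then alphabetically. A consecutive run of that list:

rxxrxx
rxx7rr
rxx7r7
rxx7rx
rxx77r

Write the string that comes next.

The successor of rxx77r increments the rightmost position that isn't already x and resets every position after it to r.

rxx777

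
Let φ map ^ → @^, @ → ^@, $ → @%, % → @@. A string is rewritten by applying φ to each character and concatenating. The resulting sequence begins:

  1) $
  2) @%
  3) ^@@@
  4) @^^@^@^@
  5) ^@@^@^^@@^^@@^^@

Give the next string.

Replace each of the 16 characters of ^@@^@^^@@^^@@^^@ in place — @^ ^@ ^@ @^ ^@ @^ @^ ^@ ^@ @^ @^ ^@ ^@ @^ @^ ^@ — and concatenate.

@^^@^@@^^@@^@^^@^@@^@^^@^@@^@^^@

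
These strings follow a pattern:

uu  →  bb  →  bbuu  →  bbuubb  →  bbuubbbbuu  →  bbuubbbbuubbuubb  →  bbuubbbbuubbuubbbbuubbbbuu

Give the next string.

bbuubbbbuubbuubbbbuubbbbuubbuubbbbuubbuubb

This is a Fibonacci-style word recurrence s(k) = s(k−1)·s(k−2): e.g. bb·uu = bbuu.
Continuing: bbuubbbbuubbuubbbbuubbbbuu · bbuubbbbuubbuubb gives term 8.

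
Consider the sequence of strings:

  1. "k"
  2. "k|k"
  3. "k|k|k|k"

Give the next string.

Each string is two copies of the previous one joined by '|'.
Doubling k|k|k|k with '|' between the halves:

k|k|k|k|k|k|k|k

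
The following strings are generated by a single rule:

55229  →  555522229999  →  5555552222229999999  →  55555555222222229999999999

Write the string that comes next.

555555555522222222229999999999999

The n-th term is 2n 5's then 2n 2's then 3n-2 9's (n = 1, 2, …).
At n = 5 the blocks have lengths 10, 10, 13.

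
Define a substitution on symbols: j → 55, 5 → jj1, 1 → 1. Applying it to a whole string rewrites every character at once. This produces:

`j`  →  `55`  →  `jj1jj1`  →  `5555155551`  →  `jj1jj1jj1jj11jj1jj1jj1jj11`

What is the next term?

Applying the rule to each of the 26 symbols of jj1jj1jj1jj11jj1jj1jj1jj11 gives the pieces 55 55 1 55 55 1 55 55 1 55 55 1 1 55 55 1 55 55 1 55 55 1 55 55 1 1, which concatenate to the answer.

555515555155551555511555515555155551555511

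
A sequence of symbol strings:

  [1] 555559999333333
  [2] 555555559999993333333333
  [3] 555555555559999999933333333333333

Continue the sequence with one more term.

Term n consists of 3n+2 5's, followed by 2n+2 9's, followed by 4n+2 3's (n = 1, 2, …).
Setting n = 4 gives 14, 10, 18 characters in each block.

555555555555559999999999333333333333333333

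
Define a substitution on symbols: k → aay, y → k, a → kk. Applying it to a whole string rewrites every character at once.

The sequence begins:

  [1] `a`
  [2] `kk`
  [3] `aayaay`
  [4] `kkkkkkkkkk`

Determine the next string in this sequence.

Apply φ to kkkkkkkkkk symbol by symbol: k→aay, k→aay, k→aay, k→aay, k→aay, k→aay, k→aay, k→aay, k→aay, k→aay; joined: aay aay aay aay aay aay aay aay aay aay.

aayaayaayaayaayaayaayaayaayaay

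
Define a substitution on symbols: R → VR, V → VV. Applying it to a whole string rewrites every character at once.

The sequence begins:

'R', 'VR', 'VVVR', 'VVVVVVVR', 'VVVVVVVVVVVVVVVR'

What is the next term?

Applying the rule to each of the 16 symbols of VVVVVVVVVVVVVVVR gives the pieces VV VV VV VV VV VV VV VV VV VV VV VV VV VV VV VR, which concatenate to the answer.

VVVVVVVVVVVVVVVVVVVVVVVVVVVVVVVR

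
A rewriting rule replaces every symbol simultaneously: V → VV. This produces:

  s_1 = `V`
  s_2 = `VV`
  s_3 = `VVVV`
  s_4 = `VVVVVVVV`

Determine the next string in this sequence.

VVVVVVVVVVVVVVVV

Expanding VVVVVVVV: V→VV, V→VV, V→VV, V→VV, V→VV, V→VV, V→VV, V→VV. Concatenated: VV VV VV VV VV VV VV VV.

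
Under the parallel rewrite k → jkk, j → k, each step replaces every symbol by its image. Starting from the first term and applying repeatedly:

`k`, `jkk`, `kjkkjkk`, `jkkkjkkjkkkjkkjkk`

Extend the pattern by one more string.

kjkkjkkjkkkjkkjkkkjkkjkkjkkkjkkjkkkjkkjkk

Replace each of the 17 characters of jkkkjkkjkkkjkkjkk in place — k jkk jkk jkk k jkk jkk k jkk jkk jkk k jkk jkk k jkk jkk — and concatenate.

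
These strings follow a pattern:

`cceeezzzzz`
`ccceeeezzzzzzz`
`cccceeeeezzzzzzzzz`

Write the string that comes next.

ccccceeeeeezzzzzzzzzzz

The n-th term is n c's then n+1 e's then 2n+1 z's, where the shown terms are n = 2, 3, 4.
At n = 5 the blocks have lengths 5, 6, 11.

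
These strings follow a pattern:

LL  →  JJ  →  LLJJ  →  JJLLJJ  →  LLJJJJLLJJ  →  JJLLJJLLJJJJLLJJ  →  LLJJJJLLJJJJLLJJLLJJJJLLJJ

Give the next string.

JJLLJJLLJJJJLLJJLLJJJJLLJJJJLLJJLLJJJJLLJJ

Each term (from the third on) is the two preceding terms concatenated in order: term 3 = LL·JJ = LLJJ.
Continuing: JJLLJJLLJJJJLLJJ · LLJJJJLLJJJJLLJJLLJJJJLLJJ gives term 8.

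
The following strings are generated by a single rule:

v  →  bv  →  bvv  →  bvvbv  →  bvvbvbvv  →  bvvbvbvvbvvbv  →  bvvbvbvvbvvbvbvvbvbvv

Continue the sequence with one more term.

Each term (from the third on) is the previous term followed by the one before it: term 3 = bv·v = bvv.
The next term joins bvvbvbvvbvvbvbvvbvbvv and bvvbvbvvbvvbv.

bvvbvbvvbvvbvbvvbvbvvbvvbvbvvbvvbv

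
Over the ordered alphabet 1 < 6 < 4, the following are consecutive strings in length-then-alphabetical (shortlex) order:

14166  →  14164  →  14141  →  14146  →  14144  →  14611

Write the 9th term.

14661

Continuing the enumeration 3 steps past 14611: 14611 → 14616 → 14614 → (answer).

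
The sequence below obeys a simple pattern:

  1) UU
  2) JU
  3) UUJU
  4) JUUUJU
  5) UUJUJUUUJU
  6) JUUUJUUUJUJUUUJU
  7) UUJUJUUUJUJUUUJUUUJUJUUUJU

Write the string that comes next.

Each term (from the third on) is the two preceding terms concatenated in order: term 3 = UU·JU = UUJU.
The next term joins JUUUJUUUJUJUUUJU and UUJUJUUUJUJUUUJUUUJUJUUUJU.

JUUUJUUUJUJUUUJUUUJUJUUUJUJUUUJUUUJUJUUUJU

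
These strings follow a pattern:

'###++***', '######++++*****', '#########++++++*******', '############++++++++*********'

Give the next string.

Reading off run lengths: # runs 3, 6, 9, 12; + runs 2, 4, 6, 8; * runs 3, 5, 7, 9 — each is linear in n (n = 1, 2, …).
For the next term, n = 5, so the run lengths are 15, 10, 11.

###############++++++++++***********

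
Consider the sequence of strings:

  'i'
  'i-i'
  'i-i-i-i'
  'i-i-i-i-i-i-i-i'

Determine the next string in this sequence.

Every step duplicates the string with '-' between the halves.
One more doubling of i-i-i-i-i-i-i-i gives the answer.

i-i-i-i-i-i-i-i-i-i-i-i-i-i-i-i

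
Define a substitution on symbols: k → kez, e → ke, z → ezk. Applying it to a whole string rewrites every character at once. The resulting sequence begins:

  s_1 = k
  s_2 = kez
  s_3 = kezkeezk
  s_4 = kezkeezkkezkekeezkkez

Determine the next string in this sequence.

φ(kezkeezkkezkekeezkkez) expands symbol-by-symbol to kez ke ezk kez ke ke ezk kez kez ke ezk kez ke kez ke ke ezk kez kez ke ezk; joining the 21 pieces gives the next term.

kezkeezkkezkekeezkkezkezkeezkkezkekezkekeezkkezkezkeezk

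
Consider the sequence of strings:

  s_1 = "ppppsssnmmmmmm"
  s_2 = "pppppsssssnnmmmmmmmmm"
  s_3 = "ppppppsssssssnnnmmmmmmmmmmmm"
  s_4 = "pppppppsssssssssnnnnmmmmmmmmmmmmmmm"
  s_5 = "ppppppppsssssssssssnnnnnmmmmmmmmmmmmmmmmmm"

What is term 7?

Each string has the form p^{n+2} s^{2n-1} n^{n-1} m^{3n}, where the shown terms are n = 2, 3, 4, 5, 6.
At n = 8 the blocks have lengths 10, 15, 7, 24.

ppppppppppsssssssssssssssnnnnnnnmmmmmmmmmmmmmmmmmmmmmmmm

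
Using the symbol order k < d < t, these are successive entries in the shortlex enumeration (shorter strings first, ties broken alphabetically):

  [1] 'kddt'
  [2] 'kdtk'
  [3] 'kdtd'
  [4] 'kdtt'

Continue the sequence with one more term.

The successor of kdtt increments the rightmost position that isn't already t and resets every position after it to k.

ktkk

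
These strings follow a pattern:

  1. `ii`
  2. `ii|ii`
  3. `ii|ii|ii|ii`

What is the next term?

ii|ii|ii|ii|ii|ii|ii|ii

Every step duplicates the string with '|' between the halves.
So the next term is two copies of ii|ii|ii|ii with '|' between the halves.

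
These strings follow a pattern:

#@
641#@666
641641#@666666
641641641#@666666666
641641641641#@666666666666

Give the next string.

641641641641641#@666666666666666

s(k+1) = 641·s(k)·666, so each term gains 641 as a prefix and 666 as a suffix.
So the next term is 641·641641641641#@666666666666·666.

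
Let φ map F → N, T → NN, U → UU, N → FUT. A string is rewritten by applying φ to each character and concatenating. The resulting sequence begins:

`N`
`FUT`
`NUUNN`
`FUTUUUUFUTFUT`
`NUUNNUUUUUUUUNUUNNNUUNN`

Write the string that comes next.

FUTUUUUFUTFUTUUUUUUUUUUUUUUUUFUTUUUUFUTFUTFUTUUUUFUTFUT

Replace each of the 23 characters of NUUNNUUUUUUUUNUUNNNUUNN in place — FUT UU UU FUT FUT UU UU UU UU UU UU UU UU FUT UU UU FUT FUT FUT UU UU FUT FUT — and concatenate.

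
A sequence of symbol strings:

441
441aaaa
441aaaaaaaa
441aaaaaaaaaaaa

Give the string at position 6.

441aaaaaaaaaaaaaaaaaaaa

Each term is the previous one with aaaa appended.
From 441aaaaaaaaaaaa, 2 further steps: 441aaaaaaaaaaaa → 441aaaaaaaaaaaaaaaa → (answer).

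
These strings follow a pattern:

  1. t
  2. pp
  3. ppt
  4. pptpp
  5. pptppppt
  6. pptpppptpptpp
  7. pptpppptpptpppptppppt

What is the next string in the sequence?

Each term (from the third on) is the previous term followed by the one before it: term 3 = pp·t = ppt.
So term 8 is pptpppptpptpppptppppt·pptpppptpptpp.

pptpppptpptpppptpppptpptpppptpptpp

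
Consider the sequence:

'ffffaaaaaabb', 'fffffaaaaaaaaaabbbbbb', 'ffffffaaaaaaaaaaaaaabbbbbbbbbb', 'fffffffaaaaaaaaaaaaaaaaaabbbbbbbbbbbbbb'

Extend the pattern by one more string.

ffffffffaaaaaaaaaaaaaaaaaaaaaabbbbbbbbbbbbbbbbbb

Term n consists of n+3 f's, followed by 4n+2 a's, followed by 4n-2 b's (n = 1, 2, …).
Setting n = 5 gives 8, 22, 18 characters in each block.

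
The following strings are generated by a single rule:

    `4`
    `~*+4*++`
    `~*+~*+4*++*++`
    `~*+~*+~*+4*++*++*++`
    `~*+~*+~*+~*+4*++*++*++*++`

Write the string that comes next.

~*+~*+~*+~*+~*+4*++*++*++*++*++

s(k+1) = ~*+·s(k)·*++, so each term gains ~*+ as a prefix and *++ as a suffix.
So the next term is ~*+·~*+~*+~*+~*+4*++*++*++*++·*++.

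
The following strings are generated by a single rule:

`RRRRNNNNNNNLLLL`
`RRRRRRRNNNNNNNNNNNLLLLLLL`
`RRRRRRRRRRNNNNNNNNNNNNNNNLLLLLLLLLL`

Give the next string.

Term n consists of 3n+1 R's, followed by 4n+3 N's, followed by 3n+1 L's (n = 1, 2, …).
At n = 4 the blocks have lengths 13, 19, 13.

RRRRRRRRRRRRRNNNNNNNNNNNNNNNNNNNLLLLLLLLLLLLL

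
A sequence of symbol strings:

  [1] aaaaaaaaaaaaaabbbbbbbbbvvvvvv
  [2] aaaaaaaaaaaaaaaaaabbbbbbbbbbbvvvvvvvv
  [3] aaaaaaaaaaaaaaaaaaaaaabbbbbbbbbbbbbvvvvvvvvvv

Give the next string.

aaaaaaaaaaaaaaaaaaaaaaaaaabbbbbbbbbbbbbbbvvvvvvvvvvvv

Reading off run lengths: a runs 14, 18, 22; b runs 9, 11, 13; v runs 6, 8, 10 — each is linear in n, where the shown terms are n = 3, 4, 5.
Setting n = 6 gives 26, 15, 12 characters in each block.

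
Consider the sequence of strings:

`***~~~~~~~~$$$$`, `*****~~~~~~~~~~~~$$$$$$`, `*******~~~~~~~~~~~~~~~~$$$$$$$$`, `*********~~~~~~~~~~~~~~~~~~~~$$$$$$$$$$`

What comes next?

***********~~~~~~~~~~~~~~~~~~~~~~~~$$$$$$$$$$$$

Reading off run lengths: * runs 3, 5, 7, 9; ~ runs 8, 12, 16, 20; $ runs 4, 6, 8, 10 — each is linear in n, where the shown terms are n = 2, 3, 4, 5.
Setting n = 6 gives 11, 24, 12 characters in each block.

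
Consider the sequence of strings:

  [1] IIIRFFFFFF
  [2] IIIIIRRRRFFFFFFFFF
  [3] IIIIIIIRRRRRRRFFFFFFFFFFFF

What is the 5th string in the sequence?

IIIIIIIIIIIRRRRRRRRRRRRRFFFFFFFFFFFFFFFFFF

Reading off run lengths: I runs 3, 5, 7; R runs 1, 4, 7; F runs 6, 9, 12 — each is linear in n (n = 1, 2, …).
For term 5, n = 5, so the run lengths are 11, 13, 18.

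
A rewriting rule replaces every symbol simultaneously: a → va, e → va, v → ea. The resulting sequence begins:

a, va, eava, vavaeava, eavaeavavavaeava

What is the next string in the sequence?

Rewriting the 16 symbols of eavaeavavavaeava one by one yields va va ea va va va ea va ea va ea va va va ea va; concatenated:

vavaeavavavaeavaeavaeavavavaeava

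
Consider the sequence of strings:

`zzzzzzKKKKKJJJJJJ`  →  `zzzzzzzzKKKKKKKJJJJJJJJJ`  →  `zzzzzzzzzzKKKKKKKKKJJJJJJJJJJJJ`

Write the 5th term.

The n-th term is 2n+2 z's then 2n+1 K's then 3n J's, where the shown terms are n = 2, 3, 4.
Setting n = 6 gives 14, 13, 18 characters in each block.

zzzzzzzzzzzzzzKKKKKKKKKKKKKJJJJJJJJJJJJJJJJJJ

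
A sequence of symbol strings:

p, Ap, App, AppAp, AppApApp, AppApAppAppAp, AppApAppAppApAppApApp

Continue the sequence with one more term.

AppApAppAppApAppApAppAppApAppAppAp

Each term (from the third on) is the previous term followed by the one before it: term 3 = Ap·p = App.
So term 8 is AppApAppAppApAppApApp·AppApAppAppAp.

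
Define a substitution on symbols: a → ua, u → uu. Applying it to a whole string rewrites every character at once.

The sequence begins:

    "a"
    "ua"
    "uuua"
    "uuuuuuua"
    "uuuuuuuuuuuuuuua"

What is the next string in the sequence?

uuuuuuuuuuuuuuuuuuuuuuuuuuuuuuua

Applying the rule to each of the 16 symbols of uuuuuuuuuuuuuuua gives the pieces uu uu uu uu uu uu uu uu uu uu uu uu uu uu uu ua, which concatenate to the answer.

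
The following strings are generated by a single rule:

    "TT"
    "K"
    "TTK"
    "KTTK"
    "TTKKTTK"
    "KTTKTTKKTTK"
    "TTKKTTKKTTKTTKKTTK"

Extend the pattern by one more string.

This is a Fibonacci-style word recurrence s(k) = s(k−2)·s(k−1): e.g. TT·K = TTK.
So term 8 is KTTKTTKKTTK·TTKKTTKKTTKTTKKTTK.

KTTKTTKKTTKTTKKTTKKTTKTTKKTTK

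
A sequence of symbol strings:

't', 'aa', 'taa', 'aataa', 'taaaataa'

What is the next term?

aataataaaataa

Each term (from the third on) is the two preceding terms concatenated in order: term 3 = t·aa = taa.
Continuing: aataa · taaaataa gives term 6.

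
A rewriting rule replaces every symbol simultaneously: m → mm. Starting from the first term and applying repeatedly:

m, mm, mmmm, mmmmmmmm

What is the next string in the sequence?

mmmmmmmmmmmmmmmm

Apply φ to mmmmmmmm symbol by symbol: m→mm, m→mm, m→mm, m→mm, m→mm, m→mm, m→mm, m→mm; joined: mm mm mm mm mm mm mm mm.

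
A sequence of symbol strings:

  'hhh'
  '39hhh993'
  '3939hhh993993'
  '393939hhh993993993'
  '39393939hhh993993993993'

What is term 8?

Every step adds 39 to the front and 993 to the end of the previous string.
From 39393939hhh993993993993, 3 further steps: 39393939hhh993993993993 → 3939393939hhh993993993993993 → 393939393939hhh993993993993993993 → (answer).

39393939393939hhh993993993993993993993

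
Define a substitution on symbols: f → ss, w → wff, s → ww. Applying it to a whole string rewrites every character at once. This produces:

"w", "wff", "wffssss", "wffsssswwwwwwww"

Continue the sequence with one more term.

wffsssswwwwwwwwwffwffwffwffwffwffwffwff

φ(wffsssswwwwwwww) expands symbol-by-symbol to wff ss ss ww ww ww ww wff wff wff wff wff wff wff wff; joining the 15 pieces gives the next term.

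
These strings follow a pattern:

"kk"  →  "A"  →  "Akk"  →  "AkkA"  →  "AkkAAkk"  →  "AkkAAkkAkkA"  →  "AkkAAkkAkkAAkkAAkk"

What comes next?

AkkAAkkAkkAAkkAAkkAkkAAkkAkkA

From term 3 onward, concatenate the last term with the second-to-last: A·kk = Akk, Akk·A = AkkA, …
Continuing: AkkAAkkAkkAAkkAAkk · AkkAAkkAkkA gives term 8.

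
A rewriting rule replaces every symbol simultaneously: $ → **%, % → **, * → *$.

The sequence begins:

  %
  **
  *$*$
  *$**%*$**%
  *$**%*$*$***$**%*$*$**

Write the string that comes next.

*$**%*$*$***$**%*$**%*$*$*$**%*$*$***$**%*$**%*$*$

Replace each of the 22 characters of *$**%*$*$***$**%*$*$** in place — *$ **% *$ *$ ** *$ **% *$ **% *$ *$ *$ **% *$ *$ ** *$ **% *$ **% *$ *$ — and concatenate.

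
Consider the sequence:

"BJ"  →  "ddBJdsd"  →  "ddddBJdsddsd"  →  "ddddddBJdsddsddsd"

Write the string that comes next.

s(k+1) = dd·s(k)·dsd, so each term gains dd as a prefix and dsd as a suffix.
One more step from ddddddBJdsddsddsd gives the answer.

ddddddddBJdsddsddsddsd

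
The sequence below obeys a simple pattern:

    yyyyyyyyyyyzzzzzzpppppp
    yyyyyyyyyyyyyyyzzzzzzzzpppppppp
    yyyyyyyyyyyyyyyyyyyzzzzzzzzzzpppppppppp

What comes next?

The n-th term is 4n-1 y's then 2n z's then 2n p's, where the shown terms are n = 3, 4, 5.
Setting n = 6 gives 23, 12, 12 characters in each block.

yyyyyyyyyyyyyyyyyyyyyyyzzzzzzzzzzzzpppppppppppp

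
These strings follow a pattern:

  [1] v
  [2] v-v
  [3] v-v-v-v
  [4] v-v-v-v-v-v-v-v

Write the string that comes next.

Every step duplicates the string with '-' between the halves.
Doubling v-v-v-v-v-v-v-v with '-' between the halves:

v-v-v-v-v-v-v-v-v-v-v-v-v-v-v-v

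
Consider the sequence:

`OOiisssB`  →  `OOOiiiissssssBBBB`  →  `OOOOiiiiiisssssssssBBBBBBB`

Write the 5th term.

The n-th term is n+1 O's then 2n i's then 3n s's then 3n-2 B's (n = 1, 2, …).
For term 5, n = 5, so the run lengths are 6, 10, 15, 13.

OOOOOOiiiiiiiiiisssssssssssssssBBBBBBBBBBBBB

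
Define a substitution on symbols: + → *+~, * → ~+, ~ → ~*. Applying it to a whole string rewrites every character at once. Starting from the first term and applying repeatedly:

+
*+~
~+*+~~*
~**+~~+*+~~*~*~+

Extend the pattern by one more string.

Applying the rule to each of the 16 symbols of ~**+~~+*+~~*~*~+ gives the pieces ~* ~+ ~+ *+~ ~* ~* *+~ ~+ *+~ ~* ~* ~+ ~* ~+ ~* *+~, which concatenate to the answer.

~*~+~+*+~~*~**+~~+*+~~*~*~+~*~+~**+~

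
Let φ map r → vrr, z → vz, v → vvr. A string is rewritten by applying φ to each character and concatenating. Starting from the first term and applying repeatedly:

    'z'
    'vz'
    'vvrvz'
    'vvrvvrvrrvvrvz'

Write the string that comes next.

vvrvvrvrrvvrvvrvrrvvrvrrvrrvvrvvrvrrvvrvz

Applying the rule to each of the 14 symbols of vvrvvrvrrvvrvz gives the pieces vvr vvr vrr vvr vvr vrr vvr vrr vrr vvr vvr vrr vvr vz, which concatenate to the answer.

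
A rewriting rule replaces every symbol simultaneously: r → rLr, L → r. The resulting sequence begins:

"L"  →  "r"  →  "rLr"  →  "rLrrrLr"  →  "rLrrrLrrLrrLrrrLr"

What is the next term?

Applying the rule to each of the 17 symbols of rLrrrLrrLrrLrrrLr gives the pieces rLr r rLr rLr rLr r rLr rLr r rLr rLr r rLr rLr rLr r rLr, which concatenate to the answer.

rLrrrLrrLrrLrrrLrrLrrrLrrLrrrLrrLrrLrrrLr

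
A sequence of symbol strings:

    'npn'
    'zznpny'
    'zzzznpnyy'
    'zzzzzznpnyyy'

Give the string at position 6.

Every step adds zz to the front and y to the end of the previous string.
From zzzzzznpnyyy, 2 further steps: zzzzzznpnyyy → zzzzzzzznpnyyyy → (answer).

zzzzzzzzzznpnyyyyy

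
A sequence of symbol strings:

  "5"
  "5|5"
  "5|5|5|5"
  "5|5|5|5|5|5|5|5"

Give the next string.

Every step duplicates the string with '|' between the halves.
One more doubling of 5|5|5|5|5|5|5|5 gives the answer.

5|5|5|5|5|5|5|5|5|5|5|5|5|5|5|5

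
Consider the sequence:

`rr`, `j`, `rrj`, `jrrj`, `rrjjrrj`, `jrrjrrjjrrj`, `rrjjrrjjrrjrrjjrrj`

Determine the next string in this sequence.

Each term (from the third on) is the two preceding terms concatenated in order: term 3 = rr·j = rrj.
So term 8 is jrrjrrjjrrj·rrjjrrjjrrjrrjjrrj.

jrrjrrjjrrjrrjjrrjjrrjrrjjrrj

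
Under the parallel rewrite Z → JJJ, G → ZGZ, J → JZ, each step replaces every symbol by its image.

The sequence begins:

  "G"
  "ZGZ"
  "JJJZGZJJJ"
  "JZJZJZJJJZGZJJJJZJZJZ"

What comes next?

Rewriting the 21 symbols of JZJZJZJJJZGZJJJJZJZJZ one by one yields JZ JJJ JZ JJJ JZ JJJ JZ JZ JZ JJJ ZGZ JJJ JZ JZ JZ JZ JJJ JZ JJJ JZ JJJ; concatenated:

JZJJJJZJJJJZJJJJZJZJZJJJZGZJJJJZJZJZJZJJJJZJJJJZJJJ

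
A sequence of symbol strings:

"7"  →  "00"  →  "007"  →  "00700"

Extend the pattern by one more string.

00700007

From term 3 onward, concatenate the last term with the second-to-last: 00·7 = 007, 007·00 = 00700, …
Continuing: 00700 · 007 gives term 5.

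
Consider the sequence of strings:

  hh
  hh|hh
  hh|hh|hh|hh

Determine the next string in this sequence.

Each string is two copies of the previous one joined by '|'.
So the next term is two copies of hh|hh|hh|hh with '|' between the halves.

hh|hh|hh|hh|hh|hh|hh|hh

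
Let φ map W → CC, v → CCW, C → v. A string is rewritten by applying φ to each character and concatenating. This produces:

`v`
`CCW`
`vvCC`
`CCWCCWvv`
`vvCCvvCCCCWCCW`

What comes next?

Rewriting the 14 symbols of vvCCvvCCCCWCCW one by one yields CCW CCW v v CCW CCW v v v v CC v v CC; concatenated:

CCWCCWvvCCWCCWvvvvCCvvCC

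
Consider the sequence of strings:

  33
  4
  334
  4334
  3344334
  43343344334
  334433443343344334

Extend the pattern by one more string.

43343344334334433443343344334

Each term (from the third on) is the two preceding terms concatenated in order: term 3 = 33·4 = 334.
So term 8 is 43343344334·334433443343344334.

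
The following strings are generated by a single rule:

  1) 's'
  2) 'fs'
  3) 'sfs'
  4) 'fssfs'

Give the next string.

sfsfssfs

This is a Fibonacci-style word recurrence s(k) = s(k−2)·s(k−1): e.g. s·fs = sfs.
The next term joins sfs and fssfs.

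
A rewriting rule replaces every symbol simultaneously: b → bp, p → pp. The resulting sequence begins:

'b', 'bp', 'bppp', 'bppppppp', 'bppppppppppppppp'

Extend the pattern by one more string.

bppppppppppppppppppppppppppppppp

φ(bppppppppppppppp) expands symbol-by-symbol to bp pp pp pp pp pp pp pp pp pp pp pp pp pp pp pp; joining the 16 pieces gives the next term.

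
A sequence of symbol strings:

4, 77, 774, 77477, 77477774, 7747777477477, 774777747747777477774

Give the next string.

7747777477477774777747747777477477

From term 3 onward, concatenate the last term with the second-to-last: 77·4 = 774, 774·77 = 77477, …
So term 8 is 774777747747777477774·7747777477477.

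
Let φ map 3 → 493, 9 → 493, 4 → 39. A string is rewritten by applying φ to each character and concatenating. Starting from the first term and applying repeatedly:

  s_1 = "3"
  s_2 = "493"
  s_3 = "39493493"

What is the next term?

4934933949349339493493

Apply φ to 39493493 symbol by symbol: 3→493, 9→493, 4→39, 9→493, 3→493, 4→39, 9→493, 3→493; joined: 493 493 39 493 493 39 493 493.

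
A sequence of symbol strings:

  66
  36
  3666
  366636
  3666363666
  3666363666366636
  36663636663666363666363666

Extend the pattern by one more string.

From term 3 onward, concatenate the last term with the second-to-last: 36·66 = 3666, 3666·36 = 366636, …
So term 8 is 36663636663666363666363666·3666363666366636.

366636366636663636663636663666363666366636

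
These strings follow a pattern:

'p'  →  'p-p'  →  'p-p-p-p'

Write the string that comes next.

Each string is two copies of the previous one joined by '-'.
Doubling p-p-p-p with '-' between the halves:

p-p-p-p-p-p-p-p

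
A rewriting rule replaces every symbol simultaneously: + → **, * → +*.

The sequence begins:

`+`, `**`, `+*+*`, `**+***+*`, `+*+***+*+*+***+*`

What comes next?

**+***+*+*+***+***+***+*+*+***+*

φ(+*+***+*+*+***+*) expands symbol-by-symbol to ** +* ** +* +* +* ** +* ** +* ** +* +* +* ** +*; joining the 16 pieces gives the next term.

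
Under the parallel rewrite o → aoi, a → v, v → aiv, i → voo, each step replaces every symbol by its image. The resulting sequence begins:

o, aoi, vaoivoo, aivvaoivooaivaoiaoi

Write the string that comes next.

Replace each of the 19 characters of aivvaoivooaivaoiaoi in place — v voo aiv aiv v aoi voo aiv aoi aoi v voo aiv v aoi voo v aoi voo — and concatenate.

vvooaivaivvaoivooaivaoiaoivvooaivvaoivoovaoivoo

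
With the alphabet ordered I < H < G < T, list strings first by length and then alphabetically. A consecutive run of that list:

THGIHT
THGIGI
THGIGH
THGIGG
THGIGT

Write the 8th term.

THGITG

Advancing 3 positions from THGIGT through THGIGT → THGITI → THGITH reaches term 8.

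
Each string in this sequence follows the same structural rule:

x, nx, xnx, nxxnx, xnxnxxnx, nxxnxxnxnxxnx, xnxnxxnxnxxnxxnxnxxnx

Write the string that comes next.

Each term (from the third on) is the two preceding terms concatenated in order: term 3 = x·nx = xnx.
Continuing: nxxnxxnxnxxnx · xnxnxxnxnxxnxxnxnxxnx gives term 8.

nxxnxxnxnxxnxxnxnxxnxnxxnxxnxnxxnx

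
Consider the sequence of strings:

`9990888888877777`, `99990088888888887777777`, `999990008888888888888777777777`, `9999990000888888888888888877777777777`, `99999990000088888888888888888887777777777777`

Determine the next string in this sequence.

Each string has the form 9^{n+1} 0^{n-1} 8^{3n+1} 7^{2n+1}, where the shown terms are n = 2, 3, 4, 5, 6.
For the next term, n = 7, so the run lengths are 8, 6, 22, 15.

999999990000008888888888888888888888777777777777777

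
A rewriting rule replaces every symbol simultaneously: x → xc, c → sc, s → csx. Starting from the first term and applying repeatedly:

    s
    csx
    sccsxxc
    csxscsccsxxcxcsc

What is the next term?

φ(csxscsccsxxcxcsc) expands symbol-by-symbol to sc csx xc csx sc csx sc sc csx xc xc sc xc sc csx sc; joining the 16 pieces gives the next term.

sccsxxccsxsccsxscsccsxxcxcscxcsccsxsc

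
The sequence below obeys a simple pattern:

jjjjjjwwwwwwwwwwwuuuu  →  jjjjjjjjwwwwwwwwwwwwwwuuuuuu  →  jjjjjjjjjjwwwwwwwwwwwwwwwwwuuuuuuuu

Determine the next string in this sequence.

Term n consists of 2n j's, followed by 3n+2 w's, followed by 2n-2 u's, where the shown terms are n = 3, 4, 5.
Setting n = 6 gives 12, 20, 10 characters in each block.

jjjjjjjjjjjjwwwwwwwwwwwwwwwwwwwwuuuuuuuuuu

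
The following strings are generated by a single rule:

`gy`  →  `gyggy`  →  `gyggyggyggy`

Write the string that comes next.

Every step duplicates the string with 'g' between the halves.
Doubling gyggyggyggy with 'g' between the halves:

gyggyggyggyggyggyggyggy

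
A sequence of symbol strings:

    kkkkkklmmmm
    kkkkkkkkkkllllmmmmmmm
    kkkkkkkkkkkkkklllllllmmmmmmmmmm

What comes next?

kkkkkkkkkkkkkkkkkkllllllllllmmmmmmmmmmmmm

Each string has the form k^{4n+2} l^{3n-2} m^{3n+1} (n = 1, 2, …).
Setting n = 4 gives 18, 10, 13 characters in each block.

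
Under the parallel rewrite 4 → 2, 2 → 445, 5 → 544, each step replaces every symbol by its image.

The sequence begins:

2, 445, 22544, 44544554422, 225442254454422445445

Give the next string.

Replace each of the 21 characters of 225442254454422445445 in place — 445 445 544 2 2 445 445 544 2 2 544 2 2 445 445 2 2 544 2 2 544 — and concatenate.

4454455442244544554422544224454452254422544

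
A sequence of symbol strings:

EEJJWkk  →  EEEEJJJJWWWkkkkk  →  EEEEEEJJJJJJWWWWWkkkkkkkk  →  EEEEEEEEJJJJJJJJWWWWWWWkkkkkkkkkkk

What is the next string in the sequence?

EEEEEEEEEEJJJJJJJJJJWWWWWWWWWkkkkkkkkkkkkkk

Each string has the form E^{2n} J^{2n} W^{2n-1} k^{3n-1} (n = 1, 2, …).
Setting n = 5 gives 10, 10, 9, 14 characters in each block.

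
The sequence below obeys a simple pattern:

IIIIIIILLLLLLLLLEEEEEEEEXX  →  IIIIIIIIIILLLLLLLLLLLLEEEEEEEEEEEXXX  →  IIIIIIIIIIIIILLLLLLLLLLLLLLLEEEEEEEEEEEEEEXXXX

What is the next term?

Each string has the form I^{3n+1} L^{3n+3} E^{3n+2} X^{n}, where the shown terms are n = 2, 3, 4.
At n = 5 the blocks have lengths 16, 18, 17, 5.

IIIIIIIIIIIIIIIILLLLLLLLLLLLLLLLLLEEEEEEEEEEEEEEEEEXXXXX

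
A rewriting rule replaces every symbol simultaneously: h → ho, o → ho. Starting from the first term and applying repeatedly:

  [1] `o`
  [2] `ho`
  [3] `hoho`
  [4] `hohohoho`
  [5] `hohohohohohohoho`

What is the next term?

Replace each of the 16 characters of hohohohohohohoho in place — ho ho ho ho ho ho ho ho ho ho ho ho ho ho ho ho — and concatenate.

hohohohohohohohohohohohohohohoho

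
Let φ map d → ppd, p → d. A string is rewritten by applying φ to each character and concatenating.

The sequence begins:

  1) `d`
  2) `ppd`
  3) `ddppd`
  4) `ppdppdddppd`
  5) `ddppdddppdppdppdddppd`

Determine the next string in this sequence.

Applying the rule to each of the 21 symbols of ddppdddppdppdppdddppd gives the pieces ppd ppd d d ppd ppd ppd d d ppd d d ppd d d ppd ppd ppd d d ppd, which concatenate to the answer.

ppdppdddppdppdppdddppdddppdddppdppdppdddppd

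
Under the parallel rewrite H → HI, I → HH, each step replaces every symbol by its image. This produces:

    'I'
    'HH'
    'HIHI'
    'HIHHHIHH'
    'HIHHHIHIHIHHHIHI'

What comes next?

Replace each of the 16 characters of HIHHHIHIHIHHHIHI in place — HI HH HI HI HI HH HI HH HI HH HI HI HI HH HI HH — and concatenate.

HIHHHIHIHIHHHIHHHIHHHIHIHIHHHIHH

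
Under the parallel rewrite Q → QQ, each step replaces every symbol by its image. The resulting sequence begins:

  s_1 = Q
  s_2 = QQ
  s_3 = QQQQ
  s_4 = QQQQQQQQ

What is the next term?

QQQQQQQQQQQQQQQQ

Apply φ to QQQQQQQQ symbol by symbol: Q→QQ, Q→QQ, Q→QQ, Q→QQ, Q→QQ, Q→QQ, Q→QQ, Q→QQ; joined: QQ QQ QQ QQ QQ QQ QQ QQ.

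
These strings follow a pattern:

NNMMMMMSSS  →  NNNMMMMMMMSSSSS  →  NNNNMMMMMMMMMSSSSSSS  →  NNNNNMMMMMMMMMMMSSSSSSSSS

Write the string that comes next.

Term n consists of n N's, followed by 2n+1 M's, followed by 2n-1 S's, where the shown terms are n = 2, 3, 4, 5.
Setting n = 6 gives 6, 13, 11 characters in each block.

NNNNNNMMMMMMMMMMMMMSSSSSSSSSSS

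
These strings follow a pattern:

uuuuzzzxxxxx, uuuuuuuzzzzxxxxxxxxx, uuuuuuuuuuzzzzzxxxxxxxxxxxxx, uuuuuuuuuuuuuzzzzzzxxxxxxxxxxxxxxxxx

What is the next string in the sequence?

uuuuuuuuuuuuuuuuzzzzzzzxxxxxxxxxxxxxxxxxxxxx

Term n consists of 3n+1 u's, followed by n+2 z's, followed by 4n+1 x's (n = 1, 2, …).
For the next term, n = 5, so the run lengths are 16, 7, 21.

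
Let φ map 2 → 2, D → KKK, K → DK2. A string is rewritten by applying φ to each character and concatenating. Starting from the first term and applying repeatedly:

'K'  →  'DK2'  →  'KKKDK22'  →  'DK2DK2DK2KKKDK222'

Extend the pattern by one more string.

Applying the rule to each of the 17 symbols of DK2DK2DK2KKKDK222 gives the pieces KKK DK2 2 KKK DK2 2 KKK DK2 2 DK2 DK2 DK2 KKK DK2 2 2 2, which concatenate to the answer.

KKKDK22KKKDK22KKKDK22DK2DK2DK2KKKDK2222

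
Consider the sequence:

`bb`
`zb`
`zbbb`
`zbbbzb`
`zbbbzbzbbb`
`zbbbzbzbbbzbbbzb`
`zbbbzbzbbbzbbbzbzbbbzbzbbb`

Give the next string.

zbbbzbzbbbzbbbzbzbbbzbzbbbzbbbzbzbbbzbbbzb

From term 3 onward, concatenate the last term with the second-to-last: zb·bb = zbbb, zbbb·zb = zbbbzb, …
Continuing: zbbbzbzbbbzbbbzbzbbbzbzbbb · zbbbzbzbbbzbbbzb gives term 8.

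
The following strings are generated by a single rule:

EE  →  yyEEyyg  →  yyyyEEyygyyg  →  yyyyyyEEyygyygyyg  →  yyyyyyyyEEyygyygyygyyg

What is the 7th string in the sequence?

s(k+1) = yy·s(k)·yyg, so each term gains yy as a prefix and yyg as a suffix.
From yyyyyyyyEEyygyygyygyyg, 2 further steps: yyyyyyyyEEyygyygyygyyg → yyyyyyyyyyEEyygyygyygyygyyg → (answer).

yyyyyyyyyyyyEEyygyygyygyygyygyyg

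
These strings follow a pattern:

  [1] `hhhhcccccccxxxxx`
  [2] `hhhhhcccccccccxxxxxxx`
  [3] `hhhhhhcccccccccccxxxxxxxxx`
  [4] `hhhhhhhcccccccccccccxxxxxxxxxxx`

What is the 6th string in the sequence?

hhhhhhhhhcccccccccccccccccxxxxxxxxxxxxxxx

Term n consists of n+1 h's, followed by 2n+1 c's, followed by 2n-1 x's, where the shown terms are n = 3, 4, 5, 6.
At n = 8 the blocks have lengths 9, 17, 15.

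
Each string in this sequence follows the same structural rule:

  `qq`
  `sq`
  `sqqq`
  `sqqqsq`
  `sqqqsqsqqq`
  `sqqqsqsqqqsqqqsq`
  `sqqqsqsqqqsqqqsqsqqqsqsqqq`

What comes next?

Each term (from the third on) is the previous term followed by the one before it: term 3 = sq·qq = sqqq.
The next term joins sqqqsqsqqqsqqqsqsqqqsqsqqq and sqqqsqsqqqsqqqsq.

sqqqsqsqqqsqqqsqsqqqsqsqqqsqqqsqsqqqsqqqsq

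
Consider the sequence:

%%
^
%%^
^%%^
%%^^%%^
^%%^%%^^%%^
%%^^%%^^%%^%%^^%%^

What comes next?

From term 3 onward, concatenate the second-to-last term with the last: %%·^ = %%^, ^·%%^ = ^%%^, …
Continuing: ^%%^%%^^%%^ · %%^^%%^^%%^%%^^%%^ gives term 8.

^%%^%%^^%%^%%^^%%^^%%^%%^^%%^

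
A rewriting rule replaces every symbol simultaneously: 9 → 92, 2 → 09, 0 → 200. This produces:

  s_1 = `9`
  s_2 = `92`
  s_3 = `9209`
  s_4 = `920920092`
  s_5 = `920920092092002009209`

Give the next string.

Applying the rule to each of the 21 symbols of 920920092092002009209 gives the pieces 92 09 200 92 09 200 200 92 09 200 92 09 200 200 09 200 200 92 09 200 92, which concatenate to the answer.

920920092092002009209200920920020009200200920920092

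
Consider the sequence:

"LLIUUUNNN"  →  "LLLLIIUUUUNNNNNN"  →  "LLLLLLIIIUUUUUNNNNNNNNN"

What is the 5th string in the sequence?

Each string has the form L^{2n} I^{n} U^{n+2} N^{3n} (n = 1, 2, …).
At n = 5 the blocks have lengths 10, 5, 7, 15.

LLLLLLLLLLIIIIIUUUUUUUNNNNNNNNNNNNNNN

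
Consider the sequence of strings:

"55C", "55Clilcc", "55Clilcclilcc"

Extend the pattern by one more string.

The strings grow by a fixed suffix lilcc each time.
Applying this once more to 55Clilcclilcc:

55Clilcclilcclilcc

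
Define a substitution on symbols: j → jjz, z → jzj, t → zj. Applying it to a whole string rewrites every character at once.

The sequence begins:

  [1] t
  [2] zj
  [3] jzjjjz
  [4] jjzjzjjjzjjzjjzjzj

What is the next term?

Applying the rule to each of the 18 symbols of jjzjzjjjzjjzjjzjzj gives the pieces jjz jjz jzj jjz jzj jjz jjz jjz jzj jjz jjz jzj jjz jjz jzj jjz jzj jjz, which concatenate to the answer.

jjzjjzjzjjjzjzjjjzjjzjjzjzjjjzjjzjzjjjzjjzjzjjjzjzjjjz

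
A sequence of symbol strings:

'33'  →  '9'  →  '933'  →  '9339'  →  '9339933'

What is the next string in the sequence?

This is a Fibonacci-style word recurrence s(k) = s(k−1)·s(k−2): e.g. 9·33 = 933.
The next term joins 9339933 and 9339.

93399339339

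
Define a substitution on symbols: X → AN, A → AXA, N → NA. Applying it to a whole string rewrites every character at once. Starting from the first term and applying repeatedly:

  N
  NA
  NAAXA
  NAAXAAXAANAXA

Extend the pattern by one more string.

Replace each of the 13 characters of NAAXAAXAANAXA in place — NA AXA AXA AN AXA AXA AN AXA AXA NA AXA AN AXA — and concatenate.

NAAXAAXAANAXAAXAANAXAAXANAAXAANAXA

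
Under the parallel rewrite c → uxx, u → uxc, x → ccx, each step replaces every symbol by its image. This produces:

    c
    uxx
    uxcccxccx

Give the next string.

Rewriting each symbol of uxcccxccx: u→uxc, x→ccx, c→uxx, c→uxx, c→uxx, x→ccx, c→uxx, c→uxx, x→ccx, which concatenates to uxc ccx uxx uxx uxx ccx uxx uxx ccx.

uxcccxuxxuxxuxxccxuxxuxxccx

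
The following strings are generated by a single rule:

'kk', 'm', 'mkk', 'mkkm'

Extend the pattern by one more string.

Each term (from the third on) is the previous term followed by the one before it: term 3 = m·kk = mkk.
The next term joins mkkm and mkk.

mkkmmkk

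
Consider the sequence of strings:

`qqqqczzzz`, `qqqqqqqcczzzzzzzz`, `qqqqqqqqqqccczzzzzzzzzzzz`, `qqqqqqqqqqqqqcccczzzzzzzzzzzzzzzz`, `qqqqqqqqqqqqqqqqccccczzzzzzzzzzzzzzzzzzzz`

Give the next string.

Reading off run lengths: q runs 4, 7, 10, 13, 16; c runs 1, 2, 3, 4, 5; z runs 4, 8, 12, 16, 20 — each is linear in n (n = 1, 2, …).
At n = 6 the blocks have lengths 19, 6, 24.

qqqqqqqqqqqqqqqqqqqcccccczzzzzzzzzzzzzzzzzzzzzzzz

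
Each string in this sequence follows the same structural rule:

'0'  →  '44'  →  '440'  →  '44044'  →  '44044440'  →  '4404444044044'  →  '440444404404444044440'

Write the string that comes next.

4404444044044440444404404444044044

From term 3 onward, concatenate the last term with the second-to-last: 44·0 = 440, 440·44 = 44044, …
Continuing: 440444404404444044440 · 4404444044044 gives term 8.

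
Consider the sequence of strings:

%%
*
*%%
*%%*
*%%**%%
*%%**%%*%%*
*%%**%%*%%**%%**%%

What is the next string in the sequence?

Each term (from the third on) is the previous term followed by the one before it: term 3 = *·%% = *%%.
The next term joins *%%**%%*%%**%%**%% and *%%**%%*%%*.

*%%**%%*%%**%%**%%*%%**%%*%%*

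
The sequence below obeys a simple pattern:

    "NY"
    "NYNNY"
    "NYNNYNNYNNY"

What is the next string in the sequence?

Each string is two copies of the previous one joined by 'N'.
Doubling NYNNYNNYNNY with 'N' between the halves:

NYNNYNNYNNYNNYNNYNNYNNY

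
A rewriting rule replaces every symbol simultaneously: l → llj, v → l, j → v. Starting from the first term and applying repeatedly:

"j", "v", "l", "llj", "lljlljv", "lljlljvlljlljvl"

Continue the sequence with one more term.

lljlljvlljlljvllljlljvlljlljvlllj

Applying the rule to each of the 15 symbols of lljlljvlljlljvl gives the pieces llj llj v llj llj v l llj llj v llj llj v l llj, which concatenate to the answer.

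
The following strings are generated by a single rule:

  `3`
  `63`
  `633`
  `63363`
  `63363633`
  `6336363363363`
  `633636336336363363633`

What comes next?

6336363363363633636336336363363363

From term 3 onward, concatenate the last term with the second-to-last: 63·3 = 633, 633·63 = 63363, …
Continuing: 633636336336363363633 · 6336363363363 gives term 8.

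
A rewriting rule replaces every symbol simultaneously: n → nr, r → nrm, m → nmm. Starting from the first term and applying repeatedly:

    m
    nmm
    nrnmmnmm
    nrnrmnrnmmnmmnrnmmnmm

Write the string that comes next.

Rewriting the 21 symbols of nrnrmnrnmmnmmnrnmmnmm one by one yields nr nrm nr nrm nmm nr nrm nr nmm nmm nr nmm nmm nr nrm nr nmm nmm nr nmm nmm; concatenated:

nrnrmnrnrmnmmnrnrmnrnmmnmmnrnmmnmmnrnrmnrnmmnmmnrnmmnmm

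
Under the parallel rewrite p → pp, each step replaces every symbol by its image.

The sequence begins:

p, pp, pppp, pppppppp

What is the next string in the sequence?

Rewriting each symbol of pppppppp: p→pp, p→pp, p→pp, p→pp, p→pp, p→pp, p→pp, p→pp, which concatenates to pp pp pp pp pp pp pp pp.

pppppppppppppppp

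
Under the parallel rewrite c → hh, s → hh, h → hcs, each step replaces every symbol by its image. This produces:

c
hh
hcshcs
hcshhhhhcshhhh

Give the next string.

Rewriting the 14 symbols of hcshhhhhcshhhh one by one yields hcs hh hh hcs hcs hcs hcs hcs hh hh hcs hcs hcs hcs; concatenated:

hcshhhhhcshcshcshcshcshhhhhcshcshcshcs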